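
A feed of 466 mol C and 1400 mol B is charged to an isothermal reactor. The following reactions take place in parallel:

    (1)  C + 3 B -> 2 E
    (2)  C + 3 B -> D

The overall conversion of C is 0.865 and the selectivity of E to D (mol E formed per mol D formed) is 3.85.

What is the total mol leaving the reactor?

922 mol

Conversion of C: C consumed = 0.865 × 466 = 403.1 mol = 1ξ₁ + 1ξ₂.
Selectivity: 2ξ₁ / (1ξ₂) = 3.85 → ξ₁ = 1.925 ξ₂.
Substitute: (1·1.925 + 1) ξ₂ = 403.1 → ξ₂ = 137.8 mol, ξ₁ = 265.3 mol.
Outlet amounts (n = n₀ + Σ ν·ξ):
  C: 466 − 1(265.3) − 1(137.8) = 62.91
  B: 1400 − 3(265.3) − 3(137.8) = 190.7
  E: 0 + 2(265.3) = 530.6
  D: 0 + 1(137.8) = 137.8
Total out = 62.91 + 190.7 + 530.6 + 137.8 = 922 mol.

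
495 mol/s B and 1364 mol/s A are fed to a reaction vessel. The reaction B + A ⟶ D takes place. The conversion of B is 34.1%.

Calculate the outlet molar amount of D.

169 mol/s

B reacted = 0.341 × 495 = 168.8 mol/s; ν_B = −1, so ξ = 168.8/1 = 168.8 mol/s.
Outlet amounts (n = n₀ + ν ξ):
  B: 495 − 1(168.8) = 326.2
  A: 1364 − 1(168.8) = 1195
  D: 0 + 1(168.8) = 168.8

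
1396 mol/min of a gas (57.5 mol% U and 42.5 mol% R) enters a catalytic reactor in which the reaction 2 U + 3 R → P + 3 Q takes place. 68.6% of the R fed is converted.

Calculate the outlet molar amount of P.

136 mol/min

R reacted = 0.686 × 593.3 = 407 mol/min; ν_R = −3, so ξ = 407/3 = 135.7 mol/min.
Outlet amounts (n = n₀ + ν ξ):
  U: 802.7 − 2(135.7) = 531.4
  R: 593.3 − 3(135.7) = 186.3
  P: 0 + 1(135.7) = 135.7
  Q: 0 + 3(135.7) = 407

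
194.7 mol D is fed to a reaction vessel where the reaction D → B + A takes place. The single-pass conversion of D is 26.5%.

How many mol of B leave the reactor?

D reacted = 0.265 × 194.7 = 51.6 mol; ν_D = −1, so ξ = 51.6/1 = 51.6 mol.
Outlet amounts (n = n₀ + ν ξ):
  D: 194.7 − 1(51.6) = 143.1
  B: 0 + 1(51.6) = 51.6
  A: 0 + 1(51.6) = 51.6

51.6 mol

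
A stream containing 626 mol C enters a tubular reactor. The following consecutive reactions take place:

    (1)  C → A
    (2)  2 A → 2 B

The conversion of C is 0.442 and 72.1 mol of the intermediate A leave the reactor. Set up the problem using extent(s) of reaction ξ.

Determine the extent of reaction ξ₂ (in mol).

Conversion of C: C consumed = 1ξ₁ = 0.442 × 626 → ξ₁ = 276.7 mol.
A balance: n_A = 0 + 1ξ₁ − 2ξ₂ = 72.1 → ξ₂ = (1·276.7 − 72.1)/2 = 102.3 mol.
Outlet amounts (n = n₀ + Σ ν·ξ):
  C: 626 − 1(276.7) = 349.3
  A: 0 + 1(276.7) − 2(102.3) = 72.1
  B: 0 + 2(102.3) = 204.6

ξ₂ = 102 mol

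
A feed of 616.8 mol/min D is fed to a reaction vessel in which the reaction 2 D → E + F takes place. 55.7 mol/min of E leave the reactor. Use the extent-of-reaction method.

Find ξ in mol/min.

For E: n = n₀ + 1ξ → 55.7 = 0 + 1ξ, giving ξ = 55.7 mol/min.
Outlet amounts (n = n₀ + ν ξ):
  D: 616.8 − 2(55.7) = 505.4
  E: 0 + 1(55.7) = 55.7
  F: 0 + 1(55.7) = 55.7

ξ = 55.7 mol/min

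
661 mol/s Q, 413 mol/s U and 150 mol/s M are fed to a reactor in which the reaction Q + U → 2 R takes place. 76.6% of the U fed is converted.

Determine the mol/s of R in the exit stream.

633 mol/s

U reacted = 0.766 × 413 = 316.4 mol/s; ν_U = −1, so ξ = 316.4/1 = 316.4 mol/s.
Outlet amounts (n = n₀ + ν ξ):
  Q: 661 − 1(316.4) = 344.6
  U: 413 − 1(316.4) = 96.64
  R: 0 + 2(316.4) = 632.7
  M: 150 (inert)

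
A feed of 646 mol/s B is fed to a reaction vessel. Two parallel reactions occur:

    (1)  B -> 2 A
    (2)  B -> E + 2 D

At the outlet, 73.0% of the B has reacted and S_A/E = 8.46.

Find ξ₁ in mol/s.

Conversion of B: B consumed = 0.73 × 646 = 471.6 mol/s = 1ξ₁ + 1ξ₂.
Selectivity: 2ξ₁ / (1ξ₂) = 8.46 → ξ₁ = 4.23 ξ₂.
Substitute: (1·4.23 + 1) ξ₂ = 471.6 → ξ₂ = 90.17 mol/s, ξ₁ = 381.4 mol/s.
Outlet amounts (n = n₀ + Σ ν·ξ):
  B: 646 − 1(381.4) − 1(90.17) = 174.4
  A: 0 + 2(381.4) = 762.8
  E: 0 + 1(90.17) = 90.17
  D: 0 + 2(90.17) = 180.3

ξ₁ = 381 mol/s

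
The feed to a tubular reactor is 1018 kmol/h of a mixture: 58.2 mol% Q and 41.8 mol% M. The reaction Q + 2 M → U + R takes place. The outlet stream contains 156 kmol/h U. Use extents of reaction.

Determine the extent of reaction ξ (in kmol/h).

For U: n = n₀ + 1ξ → 156 = 0 + 1ξ, giving ξ = 156 kmol/h.
Outlet amounts (n = n₀ + ν ξ):
  Q: 592.5 − 1(156) = 436.5
  M: 425.5 − 2(156) = 113.5
  U: 0 + 1(156) = 156
  R: 0 + 1(156) = 156

ξ = 156 kmol/h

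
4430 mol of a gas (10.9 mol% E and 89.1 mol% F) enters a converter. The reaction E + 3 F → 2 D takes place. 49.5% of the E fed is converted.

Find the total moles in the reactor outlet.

E reacted = 0.495 × 482.9 = 239 mol; ν_E = −1, so ξ = 239/1 = 239 mol.
Outlet amounts (n = n₀ + ν ξ):
  E: 482.9 − 1(239) = 243.8
  F: 3947 − 3(239) = 3230
  D: 0 + 2(239) = 478
Total out = 243.8 + 3230 + 478 = 3952 mol.

3950 mol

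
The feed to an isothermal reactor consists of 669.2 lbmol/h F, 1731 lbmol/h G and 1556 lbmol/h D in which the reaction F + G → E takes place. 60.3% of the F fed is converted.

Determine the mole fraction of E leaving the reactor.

F reacted = 0.603 × 669.2 = 403.5 lbmol/h; ν_F = −1, so ξ = 403.5/1 = 403.5 lbmol/h.
Outlet amounts (n = n₀ + ν ξ):
  F: 669.2 − 1(403.5) = 265.7
  G: 1731 − 1(403.5) = 1327
  E: 0 + 1(403.5) = 403.5
  D: 1556 (inert)
Total out = 3553 lbmol/h; y_E = 403.5 / 3553 = 0.1136.

0.114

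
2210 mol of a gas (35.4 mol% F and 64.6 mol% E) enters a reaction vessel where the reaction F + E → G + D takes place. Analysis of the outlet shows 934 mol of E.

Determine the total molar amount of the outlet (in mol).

2210 mol

For E: n = n₀ − 1ξ → 934 = 1428 − 1ξ, giving ξ = 493.7 mol.
Outlet amounts (n = n₀ + ν ξ):
  F: 782.3 − 1(493.7) = 288.7
  E: 1428 − 1(493.7) = 934
  G: 0 + 1(493.7) = 493.7
  D: 0 + 1(493.7) = 493.7
Total out = 288.7 + 934 + 493.7 + 493.7 = 2210 mol.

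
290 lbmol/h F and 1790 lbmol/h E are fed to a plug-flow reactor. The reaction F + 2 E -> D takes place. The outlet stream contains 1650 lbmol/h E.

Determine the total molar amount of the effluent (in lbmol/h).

1940 lbmol/h

For E: n = n₀ − 2ξ → 1650 = 1790 − 2ξ, giving ξ = 70 lbmol/h.
Outlet amounts (n = n₀ + ν ξ):
  F: 290 − 1(70) = 220
  E: 1790 − 2(70) = 1650
  D: 0 + 1(70) = 70
Total out = 220 + 1650 + 70 = 1940 lbmol/h.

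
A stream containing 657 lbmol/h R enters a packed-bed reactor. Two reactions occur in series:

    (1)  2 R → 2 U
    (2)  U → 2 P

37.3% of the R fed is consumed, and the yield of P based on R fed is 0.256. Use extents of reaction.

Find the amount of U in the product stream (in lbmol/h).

161 lbmol/h

Conversion of R: R consumed = 2ξ₁ = 0.373 × 657 → ξ₁ = 122.5 lbmol/h.
Yield of P: 2ξ₂ / 657 = 0.256 → ξ₂ = 84.1 lbmol/h.
Outlet amounts (n = n₀ + Σ ν·ξ):
  R: 657 − 2(122.5) = 411.9
  U: 0 + 2(122.5) − 1(84.1) = 161
  P: 0 + 2(84.1) = 168.2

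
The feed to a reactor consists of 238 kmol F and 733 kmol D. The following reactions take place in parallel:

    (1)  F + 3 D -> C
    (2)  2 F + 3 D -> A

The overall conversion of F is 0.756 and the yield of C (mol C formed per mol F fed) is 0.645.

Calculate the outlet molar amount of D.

233 kmol

Yield of C: 1ξ₁ / 238 = 0.645 → ξ₁ = 153.5 kmol.
Conversion of F: 1ξ₁ + 2ξ₂ = 0.756 × 238 = 179.9 → ξ₂ = 13.21 kmol.
Outlet amounts (n = n₀ + Σ ν·ξ):
  F: 238 − 1(153.5) − 2(13.21) = 58.07
  D: 733 − 3(153.5) − 3(13.21) = 232.8
  C: 0 + 1(153.5) = 153.5
  A: 0 + 1(13.21) = 13.21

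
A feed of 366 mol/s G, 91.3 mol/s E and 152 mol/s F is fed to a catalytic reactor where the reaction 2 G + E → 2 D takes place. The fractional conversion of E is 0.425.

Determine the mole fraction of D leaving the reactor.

0.136

E reacted = 0.425 × 91.3 = 38.8 mol/s; ν_E = −1, so ξ = 38.8/1 = 38.8 mol/s.
Outlet amounts (n = n₀ + ν ξ):
  G: 366 − 2(38.8) = 288.4
  E: 91.3 − 1(38.8) = 52.5
  D: 0 + 2(38.8) = 77.6
  F: 152 (inert)
Total out = 570.5 mol/s; y_D = 77.6 / 570.5 = 0.136.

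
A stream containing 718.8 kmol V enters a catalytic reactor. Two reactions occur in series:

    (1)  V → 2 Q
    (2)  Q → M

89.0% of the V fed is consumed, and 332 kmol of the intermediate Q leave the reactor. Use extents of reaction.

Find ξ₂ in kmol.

Conversion of V: V consumed = 1ξ₁ = 0.89 × 718.8 → ξ₁ = 639.7 kmol.
Q balance: n_Q = 0 + 2ξ₁ − 1ξ₂ = 332 → ξ₂ = (2·639.7 − 332)/1 = 947.5 kmol.
Outlet amounts (n = n₀ + Σ ν·ξ):
  V: 718.8 − 1(639.7) = 79.07
  Q: 0 + 2(639.7) − 1(947.5) = 332
  M: 0 + 1(947.5) = 947.5

ξ₂ = 947 kmol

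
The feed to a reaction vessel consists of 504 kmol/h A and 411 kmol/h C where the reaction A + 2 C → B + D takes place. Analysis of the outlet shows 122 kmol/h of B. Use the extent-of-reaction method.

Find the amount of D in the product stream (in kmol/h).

For B: n = n₀ + 1ξ → 122 = 0 + 1ξ, giving ξ = 122 kmol/h.
Outlet amounts (n = n₀ + ν ξ):
  A: 504 − 1(122) = 382
  C: 411 − 2(122) = 167
  B: 0 + 1(122) = 122
  D: 0 + 1(122) = 122

122 kmol/h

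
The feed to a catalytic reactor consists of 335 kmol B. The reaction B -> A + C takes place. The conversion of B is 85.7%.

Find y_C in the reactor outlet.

B reacted = 0.857 × 335 = 287.1 kmol; ν_B = −1, so ξ = 287.1/1 = 287.1 kmol.
Outlet amounts (n = n₀ + ν ξ):
  B: 335 − 1(287.1) = 47.91
  A: 0 + 1(287.1) = 287.1
  C: 0 + 1(287.1) = 287.1
Total out = 622.1 kmol; y_C = 287.1 / 622.1 = 0.4615.

0.461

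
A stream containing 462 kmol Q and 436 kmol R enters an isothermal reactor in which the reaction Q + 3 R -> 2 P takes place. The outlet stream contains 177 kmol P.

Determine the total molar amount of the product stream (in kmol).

721 kmol

For P: n = n₀ + 2ξ → 177 = 0 + 2ξ, giving ξ = 88.5 kmol.
Outlet amounts (n = n₀ + ν ξ):
  Q: 462 − 1(88.5) = 373.5
  R: 436 − 3(88.5) = 170.5
  P: 0 + 2(88.5) = 177
Total out = 373.5 + 170.5 + 177 = 721 kmol.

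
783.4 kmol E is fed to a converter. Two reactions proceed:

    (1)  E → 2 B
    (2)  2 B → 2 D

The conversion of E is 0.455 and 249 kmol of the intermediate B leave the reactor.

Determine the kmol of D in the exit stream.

Conversion of E: E consumed = 1ξ₁ = 0.455 × 783.4 → ξ₁ = 356.4 kmol.
B balance: n_B = 0 + 2ξ₁ − 2ξ₂ = 249 → ξ₂ = (2·356.4 − 249)/2 = 231.9 kmol.
Outlet amounts (n = n₀ + Σ ν·ξ):
  E: 783.4 − 1(356.4) = 427
  B: 0 + 2(356.4) − 2(231.9) = 249
  D: 0 + 2(231.9) = 463.9

464 kmol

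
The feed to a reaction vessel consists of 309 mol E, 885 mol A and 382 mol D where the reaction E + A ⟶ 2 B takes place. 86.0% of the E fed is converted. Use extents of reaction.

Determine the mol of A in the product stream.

E reacted = 0.86 × 309 = 265.7 mol; ν_E = −1, so ξ = 265.7/1 = 265.7 mol.
Outlet amounts (n = n₀ + ν ξ):
  E: 309 − 1(265.7) = 43.26
  A: 885 − 1(265.7) = 619.3
  B: 0 + 2(265.7) = 531.5
  D: 382 (inert)

619 mol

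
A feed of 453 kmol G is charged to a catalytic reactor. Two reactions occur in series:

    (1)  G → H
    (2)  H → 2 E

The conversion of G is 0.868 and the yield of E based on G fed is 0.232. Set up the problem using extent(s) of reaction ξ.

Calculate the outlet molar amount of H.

Conversion of G: G consumed = 1ξ₁ = 0.868 × 453 → ξ₁ = 393.2 kmol.
Yield of E: 2ξ₂ / 453 = 0.232 → ξ₂ = 52.55 kmol.
Outlet amounts (n = n₀ + Σ ν·ξ):
  G: 453 − 1(393.2) = 59.8
  H: 0 + 1(393.2) − 1(52.55) = 340.7
  E: 0 + 2(52.55) = 105.1

341 kmol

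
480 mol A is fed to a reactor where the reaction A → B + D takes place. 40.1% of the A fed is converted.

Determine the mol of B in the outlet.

192 mol

A reacted = 0.401 × 480 = 192.5 mol; ν_A = −1, so ξ = 192.5/1 = 192.5 mol.
Outlet amounts (n = n₀ + ν ξ):
  A: 480 − 1(192.5) = 287.5
  B: 0 + 1(192.5) = 192.5
  D: 0 + 1(192.5) = 192.5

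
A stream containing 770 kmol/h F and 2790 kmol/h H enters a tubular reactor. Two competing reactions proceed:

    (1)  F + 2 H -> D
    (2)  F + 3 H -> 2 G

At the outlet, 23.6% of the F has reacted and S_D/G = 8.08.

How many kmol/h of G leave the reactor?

Conversion of F: F consumed = 0.236 × 770 = 181.7 kmol/h = 1ξ₁ + 1ξ₂.
Selectivity: 1ξ₁ / (2ξ₂) = 8.08 → ξ₁ = 16.16 ξ₂.
Substitute: (1·16.16 + 1) ξ₂ = 181.7 → ξ₂ = 10.59 kmol/h, ξ₁ = 171.1 kmol/h.
Outlet amounts (n = n₀ + Σ ν·ξ):
  F: 770 − 1(171.1) − 1(10.59) = 588.3
  H: 2790 − 2(171.1) − 3(10.59) = 2416
  D: 0 + 1(171.1) = 171.1
  G: 0 + 2(10.59) = 21.18

21.2 kmol/h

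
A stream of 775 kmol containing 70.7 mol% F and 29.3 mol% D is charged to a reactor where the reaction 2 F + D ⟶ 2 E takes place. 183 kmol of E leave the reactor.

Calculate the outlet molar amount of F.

365 kmol

For E: n = n₀ + 2ξ → 183 = 0 + 2ξ, giving ξ = 91.5 kmol.
Outlet amounts (n = n₀ + ν ξ):
  F: 547.9 − 2(91.5) = 364.9
  D: 227.1 − 1(91.5) = 135.6
  E: 0 + 2(91.5) = 183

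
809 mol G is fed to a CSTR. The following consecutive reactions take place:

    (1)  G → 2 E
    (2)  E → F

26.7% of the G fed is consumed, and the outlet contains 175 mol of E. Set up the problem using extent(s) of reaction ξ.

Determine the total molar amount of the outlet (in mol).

Conversion of G: G consumed = 1ξ₁ = 0.267 × 809 → ξ₁ = 216 mol.
E balance: n_E = 0 + 2ξ₁ − 1ξ₂ = 175 → ξ₂ = (2·216 − 175)/1 = 257 mol.
Outlet amounts (n = n₀ + Σ ν·ξ):
  G: 809 − 1(216) = 593
  E: 0 + 2(216) − 1(257) = 175
  F: 0 + 1(257) = 257
Total out = 593 + 175 + 257 = 1025 mol.

1030 mol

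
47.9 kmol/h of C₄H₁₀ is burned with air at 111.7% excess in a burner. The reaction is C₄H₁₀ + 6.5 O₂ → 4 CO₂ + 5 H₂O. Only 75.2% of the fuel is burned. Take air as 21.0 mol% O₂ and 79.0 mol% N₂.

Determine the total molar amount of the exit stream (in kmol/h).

Stoichiometric O₂ = 6.5 × 47.9 = 311.3 kmol/h; O₂ fed = 311.3 × 2.117 = 659.1 kmol/h.
N₂ fed = 659.1 × 79/21 = 2480 kmol/h.
Fuel reacted = 0.752 × 47.9 → ξ = 36.02 kmol/h.
Outlet (n = n₀ + ν ξ):
  C₄H₁₀: 47.9 − 1(36.02) = 11.88
  O₂: 659.1 − 6.5(36.02) = 425
  N₂: 2480 (inert)
  CO₂: 0 + 4(36.02) = 144.1
  H₂O: 0 + 5(36.02) = 180.1
Total out = 11.88 + 425 + 2480 + 144.1 + 180.1 = 3241 kmol/h.

3240 kmol/h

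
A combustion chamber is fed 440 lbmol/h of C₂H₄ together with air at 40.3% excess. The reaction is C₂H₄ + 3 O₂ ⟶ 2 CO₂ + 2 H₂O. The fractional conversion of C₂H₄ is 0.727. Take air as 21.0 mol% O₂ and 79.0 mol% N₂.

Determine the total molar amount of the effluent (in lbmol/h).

Stoichiometric O₂ = 3 × 440 = 1320 lbmol/h; O₂ fed = 1320 × 1.403 = 1852 lbmol/h.
N₂ fed = 1852 × 79/21 = 6967 lbmol/h.
Fuel reacted = 0.727 × 440 → ξ = 319.9 lbmol/h.
Outlet (n = n₀ + ν ξ):
  C₂H₄: 440 − 1(319.9) = 120.1
  O₂: 1852 − 3(319.9) = 892.3
  N₂: 6967 (inert)
  CO₂: 0 + 2(319.9) = 639.8
  H₂O: 0 + 2(319.9) = 639.8
Total out = 120.1 + 892.3 + 6967 + 639.8 + 639.8 = 9259 lbmol/h.

9260 lbmol/h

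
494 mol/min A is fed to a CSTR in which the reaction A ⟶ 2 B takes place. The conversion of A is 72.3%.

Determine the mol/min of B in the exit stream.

A reacted = 0.723 × 494 = 357.2 mol/min; ν_A = −1, so ξ = 357.2/1 = 357.2 mol/min.
Outlet amounts (n = n₀ + ν ξ):
  A: 494 − 1(357.2) = 136.8
  B: 0 + 2(357.2) = 714.3

714 mol/min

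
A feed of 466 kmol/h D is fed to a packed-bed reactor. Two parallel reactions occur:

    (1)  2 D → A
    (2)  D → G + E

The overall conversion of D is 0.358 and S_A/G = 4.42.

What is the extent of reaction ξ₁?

Conversion of D: D consumed = 0.358 × 466 = 166.8 kmol/h = 2ξ₁ + 1ξ₂.
Selectivity: 1ξ₁ / (1ξ₂) = 4.42 → ξ₁ = 4.42 ξ₂.
Substitute: (2·4.42 + 1) ξ₂ = 166.8 → ξ₂ = 16.95 kmol/h, ξ₁ = 74.94 kmol/h.
Outlet amounts (n = n₀ + Σ ν·ξ):
  D: 466 − 2(74.94) − 1(16.95) = 299.2
  A: 0 + 1(74.94) = 74.94
  G: 0 + 1(16.95) = 16.95
  E: 0 + 1(16.95) = 16.95

ξ₁ = 74.9 kmol/h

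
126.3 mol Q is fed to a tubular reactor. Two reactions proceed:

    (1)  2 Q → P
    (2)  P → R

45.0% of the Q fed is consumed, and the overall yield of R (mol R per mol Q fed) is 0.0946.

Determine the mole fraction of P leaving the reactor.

0.168

Conversion of Q: Q consumed = 2ξ₁ = 0.45 × 126.3 → ξ₁ = 28.42 mol.
Yield of R: 1ξ₂ / 126.3 = 0.0946 → ξ₂ = 11.95 mol.
Outlet amounts (n = n₀ + Σ ν·ξ):
  Q: 126.3 − 2(28.42) = 69.47
  P: 0 + 1(28.42) − 1(11.95) = 16.47
  R: 0 + 1(11.95) = 11.95
Total out = 97.88 mol; y_P = 16.47 / 97.88 = 0.1683.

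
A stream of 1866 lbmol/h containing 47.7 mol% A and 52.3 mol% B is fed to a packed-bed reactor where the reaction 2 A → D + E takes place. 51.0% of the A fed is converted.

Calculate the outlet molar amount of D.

227 lbmol/h

A reacted = 0.51 × 890.1 = 453.9 lbmol/h; ν_A = −2, so ξ = 453.9/2 = 227 lbmol/h.
Outlet amounts (n = n₀ + ν ξ):
  A: 890.1 − 2(227) = 436.1
  D: 0 + 1(227) = 227
  E: 0 + 1(227) = 227
  B: 975.9 (inert)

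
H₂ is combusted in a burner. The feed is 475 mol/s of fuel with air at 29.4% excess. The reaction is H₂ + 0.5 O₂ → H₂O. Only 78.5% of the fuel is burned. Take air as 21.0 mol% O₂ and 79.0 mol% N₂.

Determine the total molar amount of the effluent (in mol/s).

1750 mol/s

Stoichiometric O₂ = 0.5 × 475 = 237.5 mol/s; O₂ fed = 237.5 × 1.294 = 307.3 mol/s.
N₂ fed = 307.3 × 79/21 = 1156 mol/s.
Fuel reacted = 0.785 × 475 → ξ = 372.9 mol/s.
Outlet (n = n₀ + ν ξ):
  H₂: 475 − 1(372.9) = 102.1
  O₂: 307.3 − 0.5(372.9) = 120.9
  N₂: 1156 (inert)
  H₂O: 0 + 1(372.9) = 372.9
Total out = 102.1 + 120.9 + 1156 + 372.9 = 1752 mol/s.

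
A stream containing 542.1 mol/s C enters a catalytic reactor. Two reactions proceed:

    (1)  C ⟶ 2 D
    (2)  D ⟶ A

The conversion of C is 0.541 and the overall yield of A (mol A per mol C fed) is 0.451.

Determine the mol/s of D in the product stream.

342 mol/s

Conversion of C: C consumed = 1ξ₁ = 0.541 × 542.1 → ξ₁ = 293.3 mol/s.
Yield of A: 1ξ₂ / 542.1 = 0.451 → ξ₂ = 244.5 mol/s.
Outlet amounts (n = n₀ + Σ ν·ξ):
  C: 542.1 − 1(293.3) = 248.8
  D: 0 + 2(293.3) − 1(244.5) = 342.1
  A: 0 + 1(244.5) = 244.5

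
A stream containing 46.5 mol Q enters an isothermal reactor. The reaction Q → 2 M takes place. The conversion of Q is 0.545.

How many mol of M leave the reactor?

50.7 mol

Q reacted = 0.545 × 46.5 = 25.34 mol; ν_Q = −1, so ξ = 25.34/1 = 25.34 mol.
Outlet amounts (n = n₀ + ν ξ):
  Q: 46.5 − 1(25.34) = 21.16
  M: 0 + 2(25.34) = 50.69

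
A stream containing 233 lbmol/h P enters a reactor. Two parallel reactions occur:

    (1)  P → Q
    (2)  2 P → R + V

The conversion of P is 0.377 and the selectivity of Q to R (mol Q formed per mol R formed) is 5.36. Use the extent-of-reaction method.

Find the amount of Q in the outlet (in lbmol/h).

Conversion of P: P consumed = 0.377 × 233 = 87.84 lbmol/h = 1ξ₁ + 2ξ₂.
Selectivity: 1ξ₁ / (1ξ₂) = 5.36 → ξ₁ = 5.36 ξ₂.
Substitute: (1·5.36 + 2) ξ₂ = 87.84 → ξ₂ = 11.93 lbmol/h, ξ₁ = 63.97 lbmol/h.
Outlet amounts (n = n₀ + Σ ν·ξ):
  P: 233 − 1(63.97) − 2(11.93) = 145.2
  Q: 0 + 1(63.97) = 63.97
  R: 0 + 1(11.93) = 11.93
  V: 0 + 1(11.93) = 11.93

64 lbmol/h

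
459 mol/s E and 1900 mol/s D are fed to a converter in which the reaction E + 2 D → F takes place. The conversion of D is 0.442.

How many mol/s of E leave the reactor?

D reacted = 0.442 × 1900 = 839.8 mol/s; ν_D = −2, so ξ = 839.8/2 = 419.9 mol/s.
Outlet amounts (n = n₀ + ν ξ):
  E: 459 − 1(419.9) = 39.1
  D: 1900 − 2(419.9) = 1060
  F: 0 + 1(419.9) = 419.9

39.1 mol/s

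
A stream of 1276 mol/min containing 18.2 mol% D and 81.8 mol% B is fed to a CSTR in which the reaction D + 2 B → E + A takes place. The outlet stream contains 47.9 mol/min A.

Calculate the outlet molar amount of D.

184 mol/min

For A: n = n₀ + 1ξ → 47.9 = 0 + 1ξ, giving ξ = 47.9 mol/min.
Outlet amounts (n = n₀ + ν ξ):
  D: 232.2 − 1(47.9) = 184.3
  B: 1044 − 2(47.9) = 948
  E: 0 + 1(47.9) = 47.9
  A: 0 + 1(47.9) = 47.9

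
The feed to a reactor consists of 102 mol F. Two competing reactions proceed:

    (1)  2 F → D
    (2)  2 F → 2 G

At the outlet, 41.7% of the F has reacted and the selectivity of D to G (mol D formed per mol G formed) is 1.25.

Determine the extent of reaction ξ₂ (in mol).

Conversion of F: F consumed = 0.417 × 102 = 42.53 mol = 2ξ₁ + 2ξ₂.
Selectivity: 1ξ₁ / (2ξ₂) = 1.25 → ξ₁ = 2.5 ξ₂.
Substitute: (2·2.5 + 2) ξ₂ = 42.53 → ξ₂ = 6.076 mol, ξ₁ = 15.19 mol.
Outlet amounts (n = n₀ + Σ ν·ξ):
  F: 102 − 2(15.19) − 2(6.076) = 59.47
  D: 0 + 1(15.19) = 15.19
  G: 0 + 2(6.076) = 12.15

ξ₂ = 6.08 mol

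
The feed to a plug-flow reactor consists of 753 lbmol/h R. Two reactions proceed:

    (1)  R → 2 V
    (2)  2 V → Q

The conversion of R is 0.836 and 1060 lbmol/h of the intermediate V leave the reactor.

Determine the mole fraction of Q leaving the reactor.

0.0776

Conversion of R: R consumed = 1ξ₁ = 0.836 × 753 → ξ₁ = 629.5 lbmol/h.
V balance: n_V = 0 + 2ξ₁ − 2ξ₂ = 1060 → ξ₂ = (2·629.5 − 1060)/2 = 99.51 lbmol/h.
Outlet amounts (n = n₀ + Σ ν·ξ):
  R: 753 − 1(629.5) = 123.5
  V: 0 + 2(629.5) − 2(99.51) = 1060
  Q: 0 + 1(99.51) = 99.51
Total out = 1283 lbmol/h; y_Q = 99.51 / 1283 = 0.07756.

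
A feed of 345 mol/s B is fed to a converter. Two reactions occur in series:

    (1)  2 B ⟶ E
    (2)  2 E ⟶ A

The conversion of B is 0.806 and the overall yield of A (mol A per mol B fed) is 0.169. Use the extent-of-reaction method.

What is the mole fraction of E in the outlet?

0.152

Conversion of B: B consumed = 2ξ₁ = 0.806 × 345 → ξ₁ = 139 mol/s.
Yield of A: 1ξ₂ / 345 = 0.169 → ξ₂ = 58.31 mol/s.
Outlet amounts (n = n₀ + Σ ν·ξ):
  B: 345 − 2(139) = 66.93
  E: 0 + 1(139) − 2(58.31) = 22.42
  A: 0 + 1(58.31) = 58.31
Total out = 147.7 mol/s; y_E = 22.42 / 147.7 = 0.1519.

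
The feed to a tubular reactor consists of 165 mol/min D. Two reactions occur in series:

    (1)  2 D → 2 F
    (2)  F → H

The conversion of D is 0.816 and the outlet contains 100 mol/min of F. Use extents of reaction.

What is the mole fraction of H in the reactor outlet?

Conversion of D: D consumed = 2ξ₁ = 0.816 × 165 → ξ₁ = 67.32 mol/min.
F balance: n_F = 0 + 2ξ₁ − 1ξ₂ = 100 → ξ₂ = (2·67.32 − 100)/1 = 34.64 mol/min.
Outlet amounts (n = n₀ + Σ ν·ξ):
  D: 165 − 2(67.32) = 30.36
  F: 0 + 2(67.32) − 1(34.64) = 100
  H: 0 + 1(34.64) = 34.64
Total out = 165 mol/min; y_H = 34.64 / 165 = 0.2099.

0.21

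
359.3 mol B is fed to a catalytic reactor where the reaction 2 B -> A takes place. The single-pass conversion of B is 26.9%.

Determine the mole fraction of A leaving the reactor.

0.155

B reacted = 0.269 × 359.3 = 96.65 mol; ν_B = −2, so ξ = 96.65/2 = 48.33 mol.
Outlet amounts (n = n₀ + ν ξ):
  B: 359.3 − 2(48.33) = 262.6
  A: 0 + 1(48.33) = 48.33
Total out = 311 mol; y_A = 48.33 / 311 = 0.1554.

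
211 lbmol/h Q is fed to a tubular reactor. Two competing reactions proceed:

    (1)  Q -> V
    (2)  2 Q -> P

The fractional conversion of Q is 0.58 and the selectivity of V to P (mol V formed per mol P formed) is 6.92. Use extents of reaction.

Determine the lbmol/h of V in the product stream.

Conversion of Q: Q consumed = 0.58 × 211 = 122.4 lbmol/h = 1ξ₁ + 2ξ₂.
Selectivity: 1ξ₁ / (1ξ₂) = 6.92 → ξ₁ = 6.92 ξ₂.
Substitute: (1·6.92 + 2) ξ₂ = 122.4 → ξ₂ = 13.72 lbmol/h, ξ₁ = 94.94 lbmol/h.
Outlet amounts (n = n₀ + Σ ν·ξ):
  Q: 211 − 1(94.94) − 2(13.72) = 88.62
  V: 0 + 1(94.94) = 94.94
  P: 0 + 1(13.72) = 13.72

94.9 lbmol/h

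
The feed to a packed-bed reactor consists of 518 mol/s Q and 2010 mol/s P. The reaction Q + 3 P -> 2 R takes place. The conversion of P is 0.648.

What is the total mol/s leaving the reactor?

P reacted = 0.648 × 2010 = 1302 mol/s; ν_P = −3, so ξ = 1302/3 = 434.2 mol/s.
Outlet amounts (n = n₀ + ν ξ):
  Q: 518 − 1(434.2) = 83.84
  P: 2010 − 3(434.2) = 707.5
  R: 0 + 2(434.2) = 868.3
Total out = 83.84 + 707.5 + 868.3 = 1660 mol/s.

1660 mol/s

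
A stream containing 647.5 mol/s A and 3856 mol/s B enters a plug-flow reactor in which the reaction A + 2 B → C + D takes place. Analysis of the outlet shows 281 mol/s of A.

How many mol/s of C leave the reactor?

366 mol/s

For A: n = n₀ − 1ξ → 281 = 647.5 − 1ξ, giving ξ = 366.5 mol/s.
Outlet amounts (n = n₀ + ν ξ):
  A: 647.5 − 1(366.5) = 281
  B: 3856 − 2(366.5) = 3123
  C: 0 + 1(366.5) = 366.5
  D: 0 + 1(366.5) = 366.5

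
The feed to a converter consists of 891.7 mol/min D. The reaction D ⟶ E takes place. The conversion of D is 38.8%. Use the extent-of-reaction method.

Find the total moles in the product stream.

892 mol/min

D reacted = 0.388 × 891.7 = 346 mol/min; ν_D = −1, so ξ = 346/1 = 346 mol/min.
Outlet amounts (n = n₀ + ν ξ):
  D: 891.7 − 1(346) = 545.7
  E: 0 + 1(346) = 346
Total out = 545.7 + 346 = 891.7 mol/min.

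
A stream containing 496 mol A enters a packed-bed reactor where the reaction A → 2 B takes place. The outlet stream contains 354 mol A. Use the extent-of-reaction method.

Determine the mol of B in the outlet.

For A: n = n₀ − 1ξ → 354 = 496 − 1ξ, giving ξ = 142 mol.
Outlet amounts (n = n₀ + ν ξ):
  A: 496 − 1(142) = 354
  B: 0 + 2(142) = 284

284 mol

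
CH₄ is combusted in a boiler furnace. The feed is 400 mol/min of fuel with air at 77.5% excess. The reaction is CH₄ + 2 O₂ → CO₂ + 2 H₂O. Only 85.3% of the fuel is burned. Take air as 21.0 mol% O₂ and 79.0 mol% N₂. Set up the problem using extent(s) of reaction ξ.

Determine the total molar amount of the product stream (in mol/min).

7160 mol/min

Stoichiometric O₂ = 2 × 400 = 800 mol/min; O₂ fed = 800 × 1.775 = 1420 mol/min.
N₂ fed = 1420 × 79/21 = 5342 mol/min.
Fuel reacted = 0.853 × 400 → ξ = 341.2 mol/min.
Outlet (n = n₀ + ν ξ):
  CH₄: 400 − 1(341.2) = 58.8
  O₂: 1420 − 2(341.2) = 737.6
  N₂: 5342 (inert)
  CO₂: 0 + 1(341.2) = 341.2
  H₂O: 0 + 2(341.2) = 682.4
Total out = 58.8 + 737.6 + 5342 + 341.2 + 682.4 = 7162 mol/min.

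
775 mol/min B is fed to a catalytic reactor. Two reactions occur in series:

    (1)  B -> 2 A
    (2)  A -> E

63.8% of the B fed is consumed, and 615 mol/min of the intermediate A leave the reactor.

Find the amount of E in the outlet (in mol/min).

374 mol/min

Conversion of B: B consumed = 1ξ₁ = 0.638 × 775 → ξ₁ = 494.4 mol/min.
A balance: n_A = 0 + 2ξ₁ − 1ξ₂ = 615 → ξ₂ = (2·494.4 − 615)/1 = 373.9 mol/min.
Outlet amounts (n = n₀ + Σ ν·ξ):
  B: 775 − 1(494.4) = 280.6
  A: 0 + 2(494.4) − 1(373.9) = 615
  E: 0 + 1(373.9) = 373.9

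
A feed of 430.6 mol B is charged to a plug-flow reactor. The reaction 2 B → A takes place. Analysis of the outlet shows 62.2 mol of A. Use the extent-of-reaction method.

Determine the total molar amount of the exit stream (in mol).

368 mol

For A: n = n₀ + 1ξ → 62.2 = 0 + 1ξ, giving ξ = 62.2 mol.
Outlet amounts (n = n₀ + ν ξ):
  B: 430.6 − 2(62.2) = 306.2
  A: 0 + 1(62.2) = 62.2
Total out = 306.2 + 62.2 = 368.4 mol.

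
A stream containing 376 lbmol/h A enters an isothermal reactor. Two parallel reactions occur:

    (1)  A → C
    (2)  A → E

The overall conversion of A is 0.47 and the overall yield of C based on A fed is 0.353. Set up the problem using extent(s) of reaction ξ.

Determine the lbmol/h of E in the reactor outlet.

Yield of C: 1ξ₁ / 376 = 0.353 → ξ₁ = 132.7 lbmol/h.
Conversion of A: 1ξ₁ + 1ξ₂ = 0.47 × 376 = 176.7 → ξ₂ = 43.99 lbmol/h.
Outlet amounts (n = n₀ + Σ ν·ξ):
  A: 376 − 1(132.7) − 1(43.99) = 199.3
  C: 0 + 1(132.7) = 132.7
  E: 0 + 1(43.99) = 43.99

44 lbmol/h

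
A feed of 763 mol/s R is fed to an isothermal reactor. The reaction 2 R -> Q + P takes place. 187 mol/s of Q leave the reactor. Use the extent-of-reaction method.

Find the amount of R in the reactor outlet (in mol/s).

For Q: n = n₀ + 1ξ → 187 = 0 + 1ξ, giving ξ = 187 mol/s.
Outlet amounts (n = n₀ + ν ξ):
  R: 763 − 2(187) = 389
  Q: 0 + 1(187) = 187
  P: 0 + 1(187) = 187

389 mol/s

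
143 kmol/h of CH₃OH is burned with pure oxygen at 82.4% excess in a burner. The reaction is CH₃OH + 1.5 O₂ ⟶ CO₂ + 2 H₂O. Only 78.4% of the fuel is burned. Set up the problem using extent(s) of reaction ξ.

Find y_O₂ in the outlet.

Stoichiometric O₂ = 1.5 × 143 = 214.5 kmol/h; O₂ fed = 214.5 × 1.824 = 391.2 kmol/h.
Fuel reacted = 0.784 × 143 → ξ = 112.1 kmol/h.
Outlet (n = n₀ + ν ξ):
  CH₃OH: 143 − 1(112.1) = 30.89
  O₂: 391.2 − 1.5(112.1) = 223.1
  CO₂: 0 + 1(112.1) = 112.1
  H₂O: 0 + 2(112.1) = 224.2
Total out = 590.3 kmol/h; y_O₂ = 223.1 / 590.3 = 0.3779.

0.378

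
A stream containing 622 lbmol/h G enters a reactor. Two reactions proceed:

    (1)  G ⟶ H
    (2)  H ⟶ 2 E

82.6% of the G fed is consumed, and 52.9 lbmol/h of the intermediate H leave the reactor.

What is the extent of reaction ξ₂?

ξ₂ = 461 lbmol/h

Conversion of G: G consumed = 1ξ₁ = 0.826 × 622 → ξ₁ = 513.8 lbmol/h.
H balance: n_H = 0 + 1ξ₁ − 1ξ₂ = 52.9 → ξ₂ = (1·513.8 − 52.9)/1 = 460.9 lbmol/h.
Outlet amounts (n = n₀ + Σ ν·ξ):
  G: 622 − 1(513.8) = 108.2
  H: 0 + 1(513.8) − 1(460.9) = 52.9
  E: 0 + 2(460.9) = 921.7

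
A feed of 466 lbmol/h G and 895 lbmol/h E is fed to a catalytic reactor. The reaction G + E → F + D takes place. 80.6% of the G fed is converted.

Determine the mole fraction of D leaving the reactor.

G reacted = 0.806 × 466 = 375.6 lbmol/h; ν_G = −1, so ξ = 375.6/1 = 375.6 lbmol/h.
Outlet amounts (n = n₀ + ν ξ):
  G: 466 − 1(375.6) = 90.4
  E: 895 − 1(375.6) = 519.4
  F: 0 + 1(375.6) = 375.6
  D: 0 + 1(375.6) = 375.6
Total out = 1361 lbmol/h; y_D = 375.6 / 1361 = 0.276.

0.276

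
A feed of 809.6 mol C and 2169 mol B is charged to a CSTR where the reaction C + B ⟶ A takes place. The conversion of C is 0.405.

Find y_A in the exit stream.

C reacted = 0.405 × 809.6 = 327.9 mol; ν_C = −1, so ξ = 327.9/1 = 327.9 mol.
Outlet amounts (n = n₀ + ν ξ):
  C: 809.6 − 1(327.9) = 481.7
  B: 2169 − 1(327.9) = 1841
  A: 0 + 1(327.9) = 327.9
Total out = 2651 mol; y_A = 327.9 / 2651 = 0.1237.

0.124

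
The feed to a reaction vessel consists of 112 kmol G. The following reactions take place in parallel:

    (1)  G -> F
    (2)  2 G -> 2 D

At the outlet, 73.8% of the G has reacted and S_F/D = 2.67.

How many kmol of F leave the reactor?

60.1 kmol

Conversion of G: G consumed = 0.738 × 112 = 82.66 kmol = 1ξ₁ + 2ξ₂.
Selectivity: 1ξ₁ / (2ξ₂) = 2.67 → ξ₁ = 5.34 ξ₂.
Substitute: (1·5.34 + 2) ξ₂ = 82.66 → ξ₂ = 11.26 kmol, ξ₁ = 60.13 kmol.
Outlet amounts (n = n₀ + Σ ν·ξ):
  G: 112 − 1(60.13) − 2(11.26) = 29.34
  F: 0 + 1(60.13) = 60.13
  D: 0 + 2(11.26) = 22.52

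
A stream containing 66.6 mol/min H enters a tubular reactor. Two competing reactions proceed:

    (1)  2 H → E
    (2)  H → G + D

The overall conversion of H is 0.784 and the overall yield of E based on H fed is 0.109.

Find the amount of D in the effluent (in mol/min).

37.7 mol/min

Yield of E: 1ξ₁ / 66.6 = 0.109 → ξ₁ = 7.259 mol/min.
Conversion of H: 2ξ₁ + 1ξ₂ = 0.784 × 66.6 = 52.21 → ξ₂ = 37.7 mol/min.
Outlet amounts (n = n₀ + Σ ν·ξ):
  H: 66.6 − 2(7.259) − 1(37.7) = 14.39
  E: 0 + 1(7.259) = 7.259
  G: 0 + 1(37.7) = 37.7
  D: 0 + 1(37.7) = 37.7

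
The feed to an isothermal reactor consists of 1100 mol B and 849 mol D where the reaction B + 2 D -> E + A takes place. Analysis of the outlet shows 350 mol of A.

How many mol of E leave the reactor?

For A: n = n₀ + 1ξ → 350 = 0 + 1ξ, giving ξ = 350 mol.
Outlet amounts (n = n₀ + ν ξ):
  B: 1100 − 1(350) = 750
  D: 849 − 2(350) = 149
  E: 0 + 1(350) = 350
  A: 0 + 1(350) = 350

350 mol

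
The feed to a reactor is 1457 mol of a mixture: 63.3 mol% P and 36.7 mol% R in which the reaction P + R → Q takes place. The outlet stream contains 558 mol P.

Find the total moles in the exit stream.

1090 mol

For P: n = n₀ − 1ξ → 558 = 922.3 − 1ξ, giving ξ = 364.3 mol.
Outlet amounts (n = n₀ + ν ξ):
  P: 922.3 − 1(364.3) = 558
  R: 534.7 − 1(364.3) = 170.4
  Q: 0 + 1(364.3) = 364.3
Total out = 558 + 170.4 + 364.3 = 1093 mol.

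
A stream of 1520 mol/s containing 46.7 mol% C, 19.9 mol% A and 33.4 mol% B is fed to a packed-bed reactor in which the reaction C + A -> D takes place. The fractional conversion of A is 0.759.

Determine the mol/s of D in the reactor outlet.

A reacted = 0.759 × 302.5 = 229.6 mol/s; ν_A = −1, so ξ = 229.6/1 = 229.6 mol/s.
Outlet amounts (n = n₀ + ν ξ):
  C: 709.8 − 1(229.6) = 480.3
  A: 302.5 − 1(229.6) = 72.9
  D: 0 + 1(229.6) = 229.6
  B: 507.7 (inert)

230 mol/s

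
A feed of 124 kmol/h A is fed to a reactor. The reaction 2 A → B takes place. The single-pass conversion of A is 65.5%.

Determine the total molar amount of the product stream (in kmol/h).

A reacted = 0.655 × 124 = 81.22 kmol/h; ν_A = −2, so ξ = 81.22/2 = 40.61 kmol/h.
Outlet amounts (n = n₀ + ν ξ):
  A: 124 − 2(40.61) = 42.78
  B: 0 + 1(40.61) = 40.61
Total out = 42.78 + 40.61 = 83.39 kmol/h.

83.4 kmol/h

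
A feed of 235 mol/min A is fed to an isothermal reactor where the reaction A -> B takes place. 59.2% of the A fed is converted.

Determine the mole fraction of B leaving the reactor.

A reacted = 0.592 × 235 = 139.1 mol/min; ν_A = −1, so ξ = 139.1/1 = 139.1 mol/min.
Outlet amounts (n = n₀ + ν ξ):
  A: 235 − 1(139.1) = 95.88
  B: 0 + 1(139.1) = 139.1
Total out = 235 mol/min; y_B = 139.1 / 235 = 0.592.

0.592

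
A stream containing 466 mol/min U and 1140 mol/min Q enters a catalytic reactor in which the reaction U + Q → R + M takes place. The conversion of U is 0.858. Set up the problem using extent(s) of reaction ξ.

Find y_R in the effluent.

0.249

U reacted = 0.858 × 466 = 399.8 mol/min; ν_U = −1, so ξ = 399.8/1 = 399.8 mol/min.
Outlet amounts (n = n₀ + ν ξ):
  U: 466 − 1(399.8) = 66.17
  Q: 1140 − 1(399.8) = 740.2
  R: 0 + 1(399.8) = 399.8
  M: 0 + 1(399.8) = 399.8
Total out = 1606 mol/min; y_R = 399.8 / 1606 = 0.249.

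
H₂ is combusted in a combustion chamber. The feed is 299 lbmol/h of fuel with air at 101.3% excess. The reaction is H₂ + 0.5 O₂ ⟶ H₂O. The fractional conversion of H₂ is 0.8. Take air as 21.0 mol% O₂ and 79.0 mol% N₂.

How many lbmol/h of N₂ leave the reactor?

Stoichiometric O₂ = 0.5 × 299 = 149.5 lbmol/h; O₂ fed = 149.5 × 2.013 = 300.9 lbmol/h.
N₂ fed = 300.9 × 79/21 = 1132 lbmol/h.
Fuel reacted = 0.8 × 299 → ξ = 239.2 lbmol/h.
Outlet (n = n₀ + ν ξ):
  H₂: 299 − 1(239.2) = 59.8
  O₂: 300.9 − 0.5(239.2) = 181.3
  N₂: 1132 (inert)
  H₂O: 0 + 1(239.2) = 239.2

1130 lbmol/h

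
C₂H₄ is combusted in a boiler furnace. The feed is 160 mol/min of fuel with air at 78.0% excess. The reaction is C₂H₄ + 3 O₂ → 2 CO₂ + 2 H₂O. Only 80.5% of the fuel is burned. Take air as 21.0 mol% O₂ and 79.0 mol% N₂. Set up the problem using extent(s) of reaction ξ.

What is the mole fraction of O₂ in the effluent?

0.111

Stoichiometric O₂ = 3 × 160 = 480 mol/min; O₂ fed = 480 × 1.780 = 854.4 mol/min.
N₂ fed = 854.4 × 79/21 = 3214 mol/min.
Fuel reacted = 0.805 × 160 → ξ = 128.8 mol/min.
Outlet (n = n₀ + ν ξ):
  C₂H₄: 160 − 1(128.8) = 31.2
  O₂: 854.4 − 3(128.8) = 468
  N₂: 3214 (inert)
  CO₂: 0 + 2(128.8) = 257.6
  H₂O: 0 + 2(128.8) = 257.6
Total out = 4229 mol/min; y_O₂ = 468 / 4229 = 0.1107.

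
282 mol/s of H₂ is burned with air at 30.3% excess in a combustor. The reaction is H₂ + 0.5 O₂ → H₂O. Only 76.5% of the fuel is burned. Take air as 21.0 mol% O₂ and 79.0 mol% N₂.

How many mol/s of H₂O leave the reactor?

216 mol/s

Stoichiometric O₂ = 0.5 × 282 = 141 mol/s; O₂ fed = 141 × 1.303 = 183.7 mol/s.
N₂ fed = 183.7 × 79/21 = 691.1 mol/s.
Fuel reacted = 0.765 × 282 → ξ = 215.7 mol/s.
Outlet (n = n₀ + ν ξ):
  H₂: 282 − 1(215.7) = 66.27
  O₂: 183.7 − 0.5(215.7) = 75.86
  N₂: 691.1 (inert)
  H₂O: 0 + 1(215.7) = 215.7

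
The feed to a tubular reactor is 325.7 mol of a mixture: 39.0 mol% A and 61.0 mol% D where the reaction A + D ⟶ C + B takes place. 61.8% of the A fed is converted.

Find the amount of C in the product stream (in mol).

78.5 mol

A reacted = 0.618 × 127 = 78.5 mol; ν_A = −1, so ξ = 78.5/1 = 78.5 mol.
Outlet amounts (n = n₀ + ν ξ):
  A: 127 − 1(78.5) = 48.52
  D: 198.7 − 1(78.5) = 120.2
  C: 0 + 1(78.5) = 78.5
  B: 0 + 1(78.5) = 78.5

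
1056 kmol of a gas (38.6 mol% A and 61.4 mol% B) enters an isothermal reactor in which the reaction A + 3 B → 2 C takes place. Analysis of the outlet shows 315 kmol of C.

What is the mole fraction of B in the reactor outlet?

For C: n = n₀ + 2ξ → 315 = 0 + 2ξ, giving ξ = 157.5 kmol.
Outlet amounts (n = n₀ + ν ξ):
  A: 407.6 − 1(157.5) = 250.1
  B: 648.4 − 3(157.5) = 175.9
  C: 0 + 2(157.5) = 315
Total out = 741 kmol; y_B = 175.9 / 741 = 0.2374.

0.237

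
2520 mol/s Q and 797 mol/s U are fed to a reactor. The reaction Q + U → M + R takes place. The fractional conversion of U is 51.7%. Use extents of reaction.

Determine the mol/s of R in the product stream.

412 mol/s

U reacted = 0.517 × 797 = 412 mol/s; ν_U = −1, so ξ = 412/1 = 412 mol/s.
Outlet amounts (n = n₀ + ν ξ):
  Q: 2520 − 1(412) = 2108
  U: 797 − 1(412) = 385
  M: 0 + 1(412) = 412
  R: 0 + 1(412) = 412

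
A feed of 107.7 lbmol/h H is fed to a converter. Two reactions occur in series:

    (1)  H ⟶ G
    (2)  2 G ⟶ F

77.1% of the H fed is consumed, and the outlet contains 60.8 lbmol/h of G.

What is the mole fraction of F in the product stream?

Conversion of H: H consumed = 1ξ₁ = 0.771 × 107.7 → ξ₁ = 83.04 lbmol/h.
G balance: n_G = 0 + 1ξ₁ − 2ξ₂ = 60.8 → ξ₂ = (1·83.04 − 60.8)/2 = 11.12 lbmol/h.
Outlet amounts (n = n₀ + Σ ν·ξ):
  H: 107.7 − 1(83.04) = 24.66
  G: 0 + 1(83.04) − 2(11.12) = 60.8
  F: 0 + 1(11.12) = 11.12
Total out = 96.58 lbmol/h; y_F = 11.12 / 96.58 = 0.1151.

0.115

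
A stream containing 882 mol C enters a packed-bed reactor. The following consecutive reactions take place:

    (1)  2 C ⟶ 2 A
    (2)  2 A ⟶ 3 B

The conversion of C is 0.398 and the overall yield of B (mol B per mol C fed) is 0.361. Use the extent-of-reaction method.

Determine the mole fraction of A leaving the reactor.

Conversion of C: C consumed = 2ξ₁ = 0.398 × 882 → ξ₁ = 175.5 mol.
Yield of B: 3ξ₂ / 882 = 0.361 → ξ₂ = 106.1 mol.
Outlet amounts (n = n₀ + Σ ν·ξ):
  C: 882 − 2(175.5) = 531
  A: 0 + 2(175.5) − 2(106.1) = 138.8
  B: 0 + 3(106.1) = 318.4
Total out = 988.1 mol; y_A = 138.8 / 988.1 = 0.1404.

0.14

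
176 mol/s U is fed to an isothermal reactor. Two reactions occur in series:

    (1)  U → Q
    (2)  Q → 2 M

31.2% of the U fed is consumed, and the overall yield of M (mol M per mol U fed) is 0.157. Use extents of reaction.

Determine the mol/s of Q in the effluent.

Conversion of U: U consumed = 1ξ₁ = 0.312 × 176 → ξ₁ = 54.91 mol/s.
Yield of M: 2ξ₂ / 176 = 0.157 → ξ₂ = 13.82 mol/s.
Outlet amounts (n = n₀ + Σ ν·ξ):
  U: 176 − 1(54.91) = 121.1
  Q: 0 + 1(54.91) − 1(13.82) = 41.1
  M: 0 + 2(13.82) = 27.63

41.1 mol/s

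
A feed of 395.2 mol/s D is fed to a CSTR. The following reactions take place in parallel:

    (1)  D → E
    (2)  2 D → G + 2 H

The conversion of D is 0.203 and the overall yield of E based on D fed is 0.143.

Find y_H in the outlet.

0.0583

Yield of E: 1ξ₁ / 395.2 = 0.143 → ξ₁ = 56.51 mol/s.
Conversion of D: 1ξ₁ + 2ξ₂ = 0.203 × 395.2 = 80.23 → ξ₂ = 11.86 mol/s.
Outlet amounts (n = n₀ + Σ ν·ξ):
  D: 395.2 − 1(56.51) − 2(11.86) = 315
  E: 0 + 1(56.51) = 56.51
  G: 0 + 1(11.86) = 11.86
  H: 0 + 2(11.86) = 23.71
Total out = 407.1 mol/s; y_H = 23.71 / 407.1 = 0.05825.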